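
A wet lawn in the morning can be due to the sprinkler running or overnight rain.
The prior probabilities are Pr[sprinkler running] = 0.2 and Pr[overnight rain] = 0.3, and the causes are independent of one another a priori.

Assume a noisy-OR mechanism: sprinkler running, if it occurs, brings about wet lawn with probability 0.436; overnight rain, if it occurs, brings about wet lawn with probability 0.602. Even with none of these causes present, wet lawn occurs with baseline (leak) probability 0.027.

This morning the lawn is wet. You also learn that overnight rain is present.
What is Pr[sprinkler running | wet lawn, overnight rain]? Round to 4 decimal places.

Under noisy-OR, P(wet lawn | causes) = 1 − (1−0.027)·∏(1−qᵢ) over the active causes.
Enumerate both values of sprinkler running and weight by the priors:
  P(wet lawn | overnight rain) = 0.612746×0.8 + 0.781589×0.2
        = 0.490197 + 0.156318 = 0.646515
Keeping only the sprinkler running-present terms gives 0.156318, so
  P(sprinkler running | wet lawn, overnight rain) = 0.156318 / 0.646515 ≈ 0.2418

Pr[sprinkler running | wet lawn, overnight rain] ≈ 0.2418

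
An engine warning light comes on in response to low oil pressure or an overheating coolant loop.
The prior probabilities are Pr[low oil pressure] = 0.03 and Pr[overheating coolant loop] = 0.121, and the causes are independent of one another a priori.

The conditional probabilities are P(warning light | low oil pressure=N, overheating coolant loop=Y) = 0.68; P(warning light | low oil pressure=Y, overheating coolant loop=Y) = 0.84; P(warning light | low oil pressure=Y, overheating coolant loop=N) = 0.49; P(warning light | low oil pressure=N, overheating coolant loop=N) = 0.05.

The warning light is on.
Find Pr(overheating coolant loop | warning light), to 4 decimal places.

For the numerator, keep only overheating coolant loop=true terms: 0.079812 + 0.003049 = 0.082861
Denominator P(warning light): 0.05×0.97×0.879 + 0.68×0.97×0.121 + 0.49×0.03×0.879 + 0.84×0.03×0.121 = 0.138414
P(overheating coolant loop | warning light) = 0.082861/0.138414 ≈ 0.5986

Pr(overheating coolant loop | warning light) ≈ 0.5986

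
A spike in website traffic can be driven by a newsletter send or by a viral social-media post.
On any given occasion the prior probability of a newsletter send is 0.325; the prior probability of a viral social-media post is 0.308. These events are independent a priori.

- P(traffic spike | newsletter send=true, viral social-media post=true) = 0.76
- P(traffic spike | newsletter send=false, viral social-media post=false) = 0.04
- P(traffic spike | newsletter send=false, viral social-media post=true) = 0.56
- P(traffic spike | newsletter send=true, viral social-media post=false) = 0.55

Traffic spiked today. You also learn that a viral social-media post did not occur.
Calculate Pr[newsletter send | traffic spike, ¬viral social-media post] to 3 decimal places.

Pr[newsletter send | traffic spike, ¬viral social-media post] ≈ 0.869

P(traffic spike | ¬viral social-media post) = 0.04×0.675 + 0.55×0.325 = 0.027000 + 0.178750 = 0.205750
Restricting to configurations with newsletter send present: 0.55×0.325 = 0.178750.
So P(newsletter send | traffic spike, ¬viral social-media post) = 0.178750/0.205750 ≈ 0.869.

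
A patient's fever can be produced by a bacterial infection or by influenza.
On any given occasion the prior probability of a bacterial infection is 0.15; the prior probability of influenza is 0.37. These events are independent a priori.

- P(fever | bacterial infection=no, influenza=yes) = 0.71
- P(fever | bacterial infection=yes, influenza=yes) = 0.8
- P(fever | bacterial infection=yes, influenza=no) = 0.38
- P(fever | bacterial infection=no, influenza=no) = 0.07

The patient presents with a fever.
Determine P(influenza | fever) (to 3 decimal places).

P(influenza | fever) ≈ 0.785

P(fever) = 0.07*0.85*0.63 + 0.71*0.85*0.37 + 0.38*0.15*0.63 + 0.8*0.15*0.37 = 0.037485 + 0.223295 + 0.035910 + 0.044400 = 0.341090
Restricting to configurations with influenza present: 0.223295 + 0.044400 = 0.267695.
Hence the posterior is 0.267695/0.341090 ≈ 0.785.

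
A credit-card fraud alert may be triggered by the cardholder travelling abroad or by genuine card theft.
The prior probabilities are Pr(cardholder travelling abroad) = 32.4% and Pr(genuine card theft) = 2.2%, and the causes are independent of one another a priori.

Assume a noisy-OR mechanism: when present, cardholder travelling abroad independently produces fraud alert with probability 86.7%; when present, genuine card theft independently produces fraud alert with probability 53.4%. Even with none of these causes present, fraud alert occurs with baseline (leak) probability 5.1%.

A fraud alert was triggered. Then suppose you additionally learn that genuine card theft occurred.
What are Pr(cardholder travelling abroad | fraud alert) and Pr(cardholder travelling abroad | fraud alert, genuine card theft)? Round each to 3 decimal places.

Pr(cardholder travelling abroad | fraud alert) ≈ 0.871; Pr(cardholder travelling abroad | fraud alert, genuine card theft) ≈ 0.447

Under noisy-OR, P(fraud alert | causes) = 1 − (1−0.051)·∏(1−qᵢ) over the active causes.
Numerator (weight on configurations with cardholder travelling abroad): 0.276877 + 0.006709 = 0.283586
The normalizing constant is 0.051·0.676·0.978 + 0.557766·0.676·0.022 + 0.873783·0.324·0.978 + 0.941183·0.324·0.022 = 0.325599
P(cardholder travelling abroad | fraud alert) = 0.283586/0.325599 ≈ 0.871

With the extra evidence:
P(fraud alert | genuine card theft) = 0.557766·0.676 + 0.941183·0.324 = 0.377050 + 0.304943 = 0.681993
Restricting to configurations with cardholder travelling abroad present: 0.941183·0.324 = 0.304943.
Hence the posterior is 0.304943/0.681993 ≈ 0.447.
Conditioning on genuine card theft lowers the posterior on cardholder travelling abroad: the classic explaining-away effect in a common-effect structure.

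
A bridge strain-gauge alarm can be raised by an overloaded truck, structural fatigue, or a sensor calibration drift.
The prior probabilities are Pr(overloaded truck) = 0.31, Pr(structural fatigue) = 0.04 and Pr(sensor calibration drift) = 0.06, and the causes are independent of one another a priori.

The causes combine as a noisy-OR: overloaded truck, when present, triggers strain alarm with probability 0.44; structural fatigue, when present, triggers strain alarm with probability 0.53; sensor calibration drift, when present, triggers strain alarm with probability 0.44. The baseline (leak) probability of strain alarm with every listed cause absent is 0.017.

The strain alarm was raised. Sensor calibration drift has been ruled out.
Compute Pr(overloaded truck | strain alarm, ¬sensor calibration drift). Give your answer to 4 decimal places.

Pr(overloaded truck | strain alarm, ¬sensor calibration drift) ≈ 0.8456

Under noisy-OR, P(strain alarm | causes) = 1 − (1−0.017)·∏(1−qᵢ) over the active causes.
P(strain alarm | ¬sensor calibration drift) = 0.017*0.69*0.96 + 0.53799*0.69*0.04 + 0.44952*0.31*0.96 + 0.741274*0.31*0.04 = 0.011261 + 0.014849 + 0.133777 + 0.009192 = 0.169079
Of this, 0.142969 comes from 0.133777 + 0.009192 (the overloaded truck=true cases).
Hence the posterior is 0.142969/0.169079 ≈ 0.8456.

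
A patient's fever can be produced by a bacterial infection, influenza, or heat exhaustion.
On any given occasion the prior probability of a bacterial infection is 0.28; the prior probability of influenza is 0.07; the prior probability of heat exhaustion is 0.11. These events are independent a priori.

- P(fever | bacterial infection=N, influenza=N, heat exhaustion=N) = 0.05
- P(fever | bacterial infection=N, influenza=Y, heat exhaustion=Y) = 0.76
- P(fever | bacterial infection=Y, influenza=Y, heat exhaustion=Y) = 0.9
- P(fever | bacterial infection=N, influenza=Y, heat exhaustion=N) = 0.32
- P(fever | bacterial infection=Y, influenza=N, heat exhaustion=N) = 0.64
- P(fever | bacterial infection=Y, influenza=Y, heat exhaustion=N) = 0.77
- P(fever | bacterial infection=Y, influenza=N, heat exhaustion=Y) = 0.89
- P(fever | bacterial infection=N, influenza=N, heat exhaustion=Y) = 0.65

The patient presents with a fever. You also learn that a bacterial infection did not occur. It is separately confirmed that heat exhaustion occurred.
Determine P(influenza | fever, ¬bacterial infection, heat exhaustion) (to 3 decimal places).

P(fever | ¬bacterial infection, heat exhaustion) = 0.65*0.93 + 0.76*0.07 = 0.604500 + 0.053200 = 0.657700
The influenza-present share is 0.76*0.07 = 0.053200.
Hence the posterior is 0.053200/0.657700 ≈ 0.081.

P(influenza | fever, ¬bacterial infection, heat exhaustion) ≈ 0.081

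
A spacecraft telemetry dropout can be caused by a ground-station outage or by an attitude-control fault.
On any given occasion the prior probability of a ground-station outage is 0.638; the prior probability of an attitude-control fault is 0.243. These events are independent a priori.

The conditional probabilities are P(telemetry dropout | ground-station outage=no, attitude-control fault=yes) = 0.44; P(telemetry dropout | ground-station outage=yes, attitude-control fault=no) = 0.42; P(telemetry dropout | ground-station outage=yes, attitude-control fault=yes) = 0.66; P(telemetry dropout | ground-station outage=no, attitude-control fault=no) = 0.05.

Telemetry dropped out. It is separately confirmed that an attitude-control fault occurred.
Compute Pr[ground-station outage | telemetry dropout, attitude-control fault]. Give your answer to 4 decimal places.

Pr[ground-station outage | telemetry dropout, attitude-control fault] ≈ 0.7255

Numerator (weight on configurations with ground-station outage): 0.66·0.638 = 0.421080
Normalizer over all consistent configurations: 0.44·0.362 + 0.66·0.638 = 0.580360
Posterior = 0.421080 / 0.580360 ≈ 0.7255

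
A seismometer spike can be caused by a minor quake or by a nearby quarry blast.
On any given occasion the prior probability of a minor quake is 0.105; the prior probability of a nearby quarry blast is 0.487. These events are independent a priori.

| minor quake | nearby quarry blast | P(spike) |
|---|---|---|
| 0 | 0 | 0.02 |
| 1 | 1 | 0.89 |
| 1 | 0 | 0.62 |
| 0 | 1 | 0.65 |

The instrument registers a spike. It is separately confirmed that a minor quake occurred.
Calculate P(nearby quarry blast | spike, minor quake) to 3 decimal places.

By total probability over both values of nearby quarry blast:
  P(spike | minor quake) = 0.62·0.513 + 0.89·0.487
        = 0.318060 + 0.433430 = 0.751490
Configurations with nearby quarry blast contribute 0.433430, so
  P(nearby quarry blast | spike, minor quake) = 0.433430 / 0.751490 ≈ 0.577

P(nearby quarry blast | spike, minor quake) ≈ 0.577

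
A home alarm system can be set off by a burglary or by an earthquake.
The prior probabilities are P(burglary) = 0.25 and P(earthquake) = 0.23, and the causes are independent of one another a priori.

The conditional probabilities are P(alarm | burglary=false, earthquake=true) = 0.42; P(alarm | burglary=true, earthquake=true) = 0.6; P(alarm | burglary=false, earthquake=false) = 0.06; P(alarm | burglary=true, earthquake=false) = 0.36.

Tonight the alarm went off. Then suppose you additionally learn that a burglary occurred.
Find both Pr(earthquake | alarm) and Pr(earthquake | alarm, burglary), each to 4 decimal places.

Weight on earthquake=true, given the evidence: 0.072450 + 0.034500 = 0.106950
Normalizer over all consistent configurations: 0.06×0.75×0.77 + 0.42×0.75×0.23 + 0.36×0.25×0.77 + 0.6×0.25×0.23 = 0.210900
Posterior = 0.106950 / 0.210900 ≈ 0.5071

Now also conditioning on burglary=true:
By total probability over both values of earthquake:
  P(alarm | burglary) = 0.36·0.77 + 0.6·0.23
        = 0.277200 + 0.138000 = 0.415200
Keeping only the earthquake-present terms gives 0.138000, so
  P(earthquake | alarm, burglary) = 0.138000 / 0.415200 ≈ 0.3324
— burglary explains away the evidence for earthquake.

Pr(earthquake | alarm) ≈ 0.5071; Pr(earthquake | alarm, burglary) ≈ 0.3324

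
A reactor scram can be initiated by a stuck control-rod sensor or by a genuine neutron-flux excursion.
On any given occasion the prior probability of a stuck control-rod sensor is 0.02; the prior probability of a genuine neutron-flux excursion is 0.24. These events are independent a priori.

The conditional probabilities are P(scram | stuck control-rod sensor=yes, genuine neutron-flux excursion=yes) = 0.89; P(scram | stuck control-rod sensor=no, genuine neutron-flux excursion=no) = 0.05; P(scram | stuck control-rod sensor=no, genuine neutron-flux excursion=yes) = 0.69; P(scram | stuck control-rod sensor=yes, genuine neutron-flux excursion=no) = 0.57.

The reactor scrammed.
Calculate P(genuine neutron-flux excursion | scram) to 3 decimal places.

P(genuine neutron-flux excursion | scram) ≈ 0.784

Sum P(scram|·) weighted by the priors over the 4 (stuck control-rod sensor, genuine neutron-flux excursion) configurations:
  P(scram) = 0.05·0.98·0.76 + 0.69·0.98·0.24 + 0.57·0.02·0.76 + 0.89·0.02·0.24
        = 0.037240 + 0.162288 + 0.008664 + 0.004272 = 0.212464
The terms with genuine neutron-flux excursion present sum to 0.166560, so
  P(genuine neutron-flux excursion | scram) = 0.166560 / 0.212464 ≈ 0.784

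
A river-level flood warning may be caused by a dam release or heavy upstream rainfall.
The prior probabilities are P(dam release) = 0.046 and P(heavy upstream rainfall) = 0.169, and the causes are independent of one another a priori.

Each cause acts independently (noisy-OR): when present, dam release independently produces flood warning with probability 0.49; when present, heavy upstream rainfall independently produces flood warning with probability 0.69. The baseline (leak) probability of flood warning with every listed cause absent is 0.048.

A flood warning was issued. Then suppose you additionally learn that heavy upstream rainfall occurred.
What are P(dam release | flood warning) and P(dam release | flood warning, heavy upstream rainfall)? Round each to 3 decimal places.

Under noisy-OR, P(flood warning | causes) = 1 − (1−0.048)·∏(1−qᵢ) over the active causes.
For the numerator, keep only dam release=true terms: 0.019667 + 0.006604 = 0.026271
The normalizing constant is 0.048*0.954*0.831 + 0.70488*0.954*0.169 + 0.51448*0.046*0.831 + 0.849489*0.046*0.169 = 0.177969
P(dam release | flood warning) = 0.026271/0.177969 ≈ 0.148

Now condition on the additional information:
By total probability over both values of dam release:
  P(flood warning | heavy upstream rainfall) = 0.70488×0.954 + 0.849489×0.046
        = 0.672456 + 0.039076 = 0.711532
Keeping only the dam release-present terms gives 0.039076, so
  P(dam release | flood warning, heavy upstream rainfall) = 0.039076 / 0.711532 ≈ 0.055
This is intercausal reasoning (explaining away): once heavy upstream rainfall accounts for the flood warning, dam release becomes less likely.

P(dam release | flood warning) ≈ 0.148; P(dam release | flood warning, heavy upstream rainfall) ≈ 0.055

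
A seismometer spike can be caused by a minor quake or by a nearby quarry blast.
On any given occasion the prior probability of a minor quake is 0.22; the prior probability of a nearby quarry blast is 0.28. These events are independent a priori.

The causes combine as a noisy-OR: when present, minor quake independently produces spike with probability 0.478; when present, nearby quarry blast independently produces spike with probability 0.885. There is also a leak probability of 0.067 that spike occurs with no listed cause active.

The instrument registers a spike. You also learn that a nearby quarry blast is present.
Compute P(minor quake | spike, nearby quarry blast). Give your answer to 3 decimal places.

Under noisy-OR, P(spike | causes) = 1 − (1−0.067)·∏(1−qᵢ) over the active causes.
Sum P(spike|·) weighted by the priors over both values of minor quake:
  P(spike | nearby quarry blast) = 0.892705·0.78 + 0.943992·0.22
        = 0.696310 + 0.207678 = 0.903988
Keeping only the minor quake-present terms gives 0.207678, so
  P(minor quake | spike, nearby quarry blast) = 0.207678 / 0.903988 ≈ 0.230

P(minor quake | spike, nearby quarry blast) ≈ 0.230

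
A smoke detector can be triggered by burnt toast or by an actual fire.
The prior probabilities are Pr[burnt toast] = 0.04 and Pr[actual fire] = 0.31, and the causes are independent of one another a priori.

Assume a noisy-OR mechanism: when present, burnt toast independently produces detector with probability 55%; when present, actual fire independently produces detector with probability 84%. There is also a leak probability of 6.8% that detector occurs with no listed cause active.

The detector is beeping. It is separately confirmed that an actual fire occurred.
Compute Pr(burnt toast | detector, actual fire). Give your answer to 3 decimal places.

Under noisy-OR, P(detector | causes) = 1 − (1−0.068)·∏(1−qᵢ) over the active causes.
P(detector | actual fire) = 0.85088·0.96 + 0.932896·0.04 = 0.816845 + 0.037316 = 0.854161
Restricting to configurations with burnt toast present: 0.932896·0.04 = 0.037316.
So P(burnt toast | detector, actual fire) = 0.037316/0.854161 ≈ 0.044.

Pr(burnt toast | detector, actual fire) ≈ 0.044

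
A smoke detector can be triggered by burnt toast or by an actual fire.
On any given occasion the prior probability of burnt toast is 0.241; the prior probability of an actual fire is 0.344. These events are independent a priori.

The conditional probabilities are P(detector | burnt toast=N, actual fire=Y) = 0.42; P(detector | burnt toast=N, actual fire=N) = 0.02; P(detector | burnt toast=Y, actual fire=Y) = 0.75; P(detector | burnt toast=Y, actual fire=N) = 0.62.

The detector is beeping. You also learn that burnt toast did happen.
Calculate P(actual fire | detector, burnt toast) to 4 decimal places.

P(actual fire | detector, burnt toast) ≈ 0.3881

Weight on actual fire=true, given the evidence: 0.75*0.344 = 0.258000
Normalizer over all consistent configurations: 0.62*0.656 + 0.75*0.344 = 0.664720
Posterior = 0.258000 / 0.664720 ≈ 0.3881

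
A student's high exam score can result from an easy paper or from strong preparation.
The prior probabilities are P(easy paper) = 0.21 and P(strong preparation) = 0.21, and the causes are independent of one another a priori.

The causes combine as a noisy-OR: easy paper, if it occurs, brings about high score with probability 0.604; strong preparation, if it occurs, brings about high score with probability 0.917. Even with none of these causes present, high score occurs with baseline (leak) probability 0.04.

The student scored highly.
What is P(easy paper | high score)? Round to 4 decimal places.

P(easy paper | high score) ≈ 0.4503

Under noisy-OR, P(high score | causes) = 1 − (1−0.04)·∏(1−qᵢ) over the active causes.
P(high score) = 0.04×0.79×0.79 + 0.92032×0.79×0.21 + 0.61984×0.21×0.79 + 0.968447×0.21×0.21 = 0.024964 + 0.152681 + 0.102831 + 0.042709 = 0.323185
The easy paper-present share is 0.102831 + 0.042709 = 0.145540.
Hence the posterior is 0.145540/0.323185 ≈ 0.4503.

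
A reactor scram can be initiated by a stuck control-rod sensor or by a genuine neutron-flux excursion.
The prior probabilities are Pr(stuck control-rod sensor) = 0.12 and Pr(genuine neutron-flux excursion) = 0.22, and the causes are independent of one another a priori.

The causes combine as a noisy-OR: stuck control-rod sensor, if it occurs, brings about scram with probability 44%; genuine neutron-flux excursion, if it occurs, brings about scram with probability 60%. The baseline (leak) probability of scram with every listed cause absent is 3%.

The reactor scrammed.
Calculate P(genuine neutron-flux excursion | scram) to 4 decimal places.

Under noisy-OR, P(scram | causes) = 1 − (1−0.03)·∏(1−qᵢ) over the active causes.
P(scram) = 0.03×0.88×0.78 + 0.612×0.88×0.22 + 0.4568×0.12×0.78 + 0.78272×0.12×0.22 = 0.020592 + 0.118483 + 0.042756 + 0.020664 = 0.202495
Of this, 0.139147 comes from 0.118483 + 0.020664 (the genuine neutron-flux excursion=true cases).
So P(genuine neutron-flux excursion | scram) = 0.139147/0.202495 ≈ 0.6872.

P(genuine neutron-flux excursion | scram) ≈ 0.6872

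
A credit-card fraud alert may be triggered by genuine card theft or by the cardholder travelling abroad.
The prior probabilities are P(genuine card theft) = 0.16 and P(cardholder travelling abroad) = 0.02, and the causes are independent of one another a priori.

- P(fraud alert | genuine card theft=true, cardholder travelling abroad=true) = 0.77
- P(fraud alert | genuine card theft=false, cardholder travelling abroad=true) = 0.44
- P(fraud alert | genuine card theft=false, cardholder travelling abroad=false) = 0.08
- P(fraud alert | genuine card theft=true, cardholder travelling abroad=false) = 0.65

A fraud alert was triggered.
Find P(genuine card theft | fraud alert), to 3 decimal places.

By total probability over the 4 (genuine card theft, cardholder travelling abroad) configurations:
  P(fraud alert) = 0.08·0.84·0.98 + 0.44·0.84·0.02 + 0.65·0.16·0.98 + 0.77·0.16·0.02
        = 0.065856 + 0.007392 + 0.101920 + 0.002464 = 0.177632
The terms with genuine card theft present sum to 0.104384, so
  P(genuine card theft | fraud alert) = 0.104384 / 0.177632 ≈ 0.588

P(genuine card theft | fraud alert) ≈ 0.588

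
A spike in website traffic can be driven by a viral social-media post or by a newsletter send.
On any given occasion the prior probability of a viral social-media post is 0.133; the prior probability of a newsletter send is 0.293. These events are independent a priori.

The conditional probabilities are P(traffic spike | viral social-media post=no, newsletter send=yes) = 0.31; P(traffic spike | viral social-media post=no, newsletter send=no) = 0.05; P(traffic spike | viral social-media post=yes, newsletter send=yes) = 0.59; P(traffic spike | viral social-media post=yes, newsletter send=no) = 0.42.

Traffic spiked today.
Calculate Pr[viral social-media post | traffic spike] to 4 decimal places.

Pr[viral social-media post | traffic spike] ≈ 0.3635

For the numerator, keep only viral social-media post=true terms: 0.039493 + 0.022992 = 0.062485
The normalizing constant is 0.05*0.867*0.707 + 0.31*0.867*0.293 + 0.42*0.133*0.707 + 0.59*0.133*0.293 = 0.171883
P(viral social-media post | traffic spike) = 0.062485/0.171883 ≈ 0.3635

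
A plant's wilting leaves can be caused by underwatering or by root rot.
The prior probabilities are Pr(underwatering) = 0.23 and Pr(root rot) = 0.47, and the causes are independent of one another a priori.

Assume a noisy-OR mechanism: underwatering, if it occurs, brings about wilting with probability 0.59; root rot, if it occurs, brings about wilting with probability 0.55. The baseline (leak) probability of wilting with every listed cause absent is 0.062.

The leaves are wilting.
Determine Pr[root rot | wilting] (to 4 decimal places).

Pr[root rot | wilting] ≈ 0.7485

Under noisy-OR, P(wilting | causes) = 1 − (1−0.062)·∏(1−qᵢ) over the active causes.
Weight on root rot=true, given the evidence: 0.209142 + 0.089392 = 0.298534
Normalizer over all consistent configurations: 0.062·0.77·0.53 + 0.5779·0.77·0.47 + 0.61542·0.23·0.53 + 0.826939·0.23·0.47 = 0.398856
Posterior = 0.298534 / 0.398856 ≈ 0.7485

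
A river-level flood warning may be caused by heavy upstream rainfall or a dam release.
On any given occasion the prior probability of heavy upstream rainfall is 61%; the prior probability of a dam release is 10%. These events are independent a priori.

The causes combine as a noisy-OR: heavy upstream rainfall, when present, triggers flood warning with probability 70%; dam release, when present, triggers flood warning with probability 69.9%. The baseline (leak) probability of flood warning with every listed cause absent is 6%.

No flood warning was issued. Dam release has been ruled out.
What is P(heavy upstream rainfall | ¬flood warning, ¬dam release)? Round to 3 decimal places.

Under noisy-OR, P(flood warning | causes) = 1 − (1−0.06)·∏(1−qᵢ) over the active causes.
For the numerator, keep only heavy upstream rainfall=true terms: 0.282×0.61 = 0.172020
Denominator P(¬flood warning | ¬dam release): 0.94×0.39 + 0.282×0.61 = 0.538620
Posterior = 0.172020 / 0.538620 ≈ 0.319

P(heavy upstream rainfall | ¬flood warning, ¬dam release) ≈ 0.319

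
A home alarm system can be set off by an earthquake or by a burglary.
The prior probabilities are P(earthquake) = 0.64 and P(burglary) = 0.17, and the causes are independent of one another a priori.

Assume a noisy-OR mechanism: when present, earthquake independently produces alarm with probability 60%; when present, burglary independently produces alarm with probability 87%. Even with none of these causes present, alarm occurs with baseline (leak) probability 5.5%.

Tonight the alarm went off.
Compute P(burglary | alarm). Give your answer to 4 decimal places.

P(burglary | alarm) ≈ 0.3118

Under noisy-OR, P(alarm | causes) = 1 − (1−0.055)·∏(1−qᵢ) over the active causes.
P(alarm) = 0.055*0.36*0.83 + 0.87715*0.36*0.17 + 0.622*0.64*0.83 + 0.95086*0.64*0.17 = 0.016434 + 0.053682 + 0.330406 + 0.103454 = 0.503976
Of this, 0.157136 comes from 0.053682 + 0.103454 (the burglary=true cases).
Hence the posterior is 0.157136/0.503976 ≈ 0.3118.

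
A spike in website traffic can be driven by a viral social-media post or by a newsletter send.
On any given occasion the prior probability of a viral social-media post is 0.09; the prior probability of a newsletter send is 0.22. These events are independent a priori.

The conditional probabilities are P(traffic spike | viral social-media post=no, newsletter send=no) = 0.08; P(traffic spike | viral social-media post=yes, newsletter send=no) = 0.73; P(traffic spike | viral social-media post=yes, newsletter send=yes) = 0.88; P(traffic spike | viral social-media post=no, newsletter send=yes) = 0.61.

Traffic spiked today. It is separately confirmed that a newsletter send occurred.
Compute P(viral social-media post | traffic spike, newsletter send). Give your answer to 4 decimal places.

P(viral social-media post | traffic spike, newsletter send) ≈ 0.1249

By total probability over both values of viral social-media post:
  P(traffic spike | newsletter send) = 0.61*0.91 + 0.88*0.09
        = 0.555100 + 0.079200 = 0.634300
Keeping only the viral social-media post-present terms gives 0.079200, so
  P(viral social-media post | traffic spike, newsletter send) = 0.079200 / 0.634300 ≈ 0.1249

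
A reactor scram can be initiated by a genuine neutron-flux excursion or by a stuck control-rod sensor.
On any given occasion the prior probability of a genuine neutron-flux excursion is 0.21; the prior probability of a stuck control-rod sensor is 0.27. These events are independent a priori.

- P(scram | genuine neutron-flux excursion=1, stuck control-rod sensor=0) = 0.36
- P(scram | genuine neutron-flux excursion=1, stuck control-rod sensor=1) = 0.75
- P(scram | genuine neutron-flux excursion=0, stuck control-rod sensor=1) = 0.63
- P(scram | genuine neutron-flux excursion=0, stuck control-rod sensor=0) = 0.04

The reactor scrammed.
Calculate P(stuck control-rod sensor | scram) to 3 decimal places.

P(scram) = 0.04·0.79·0.73 + 0.63·0.79·0.27 + 0.36·0.21·0.73 + 0.75·0.21·0.27 = 0.023068 + 0.134379 + 0.055188 + 0.042525 = 0.255160
Of this, 0.176904 comes from 0.134379 + 0.042525 (the stuck control-rod sensor=true cases).
P(stuck control-rod sensor | scram) = 0.176904 / 0.255160 ≈ 0.693

P(stuck control-rod sensor | scram) ≈ 0.693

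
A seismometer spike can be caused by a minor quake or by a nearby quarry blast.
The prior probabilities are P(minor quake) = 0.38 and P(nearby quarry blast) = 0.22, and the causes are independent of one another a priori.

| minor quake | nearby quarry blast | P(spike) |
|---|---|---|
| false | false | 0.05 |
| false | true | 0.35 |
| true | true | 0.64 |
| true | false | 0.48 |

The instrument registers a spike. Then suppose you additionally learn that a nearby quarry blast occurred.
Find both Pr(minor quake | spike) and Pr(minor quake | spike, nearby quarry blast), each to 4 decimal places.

Sum P(spike|·) weighted by the priors over the 4 (minor quake, nearby quarry blast) configurations:
  P(spike) = 0.05*0.62*0.78 + 0.35*0.62*0.22 + 0.48*0.38*0.78 + 0.64*0.38*0.22
        = 0.024180 + 0.047740 + 0.142272 + 0.053504 = 0.267696
Configurations with minor quake contribute 0.195776, so
  P(minor quake | spike) = 0.195776 / 0.267696 ≈ 0.7313

Now also conditioning on nearby quarry blast=true:
For the numerator, keep only minor quake=true terms: 0.64×0.38 = 0.243200
Denominator P(spike | nearby quarry blast): 0.35×0.62 + 0.64×0.38 = 0.460200
P(minor quake | spike, nearby quarry blast) = 0.243200/0.460200 ≈ 0.5285
— nearby quarry blast explains away the evidence for minor quake.

Pr(minor quake | spike) ≈ 0.7313; Pr(minor quake | spike, nearby quarry blast) ≈ 0.5285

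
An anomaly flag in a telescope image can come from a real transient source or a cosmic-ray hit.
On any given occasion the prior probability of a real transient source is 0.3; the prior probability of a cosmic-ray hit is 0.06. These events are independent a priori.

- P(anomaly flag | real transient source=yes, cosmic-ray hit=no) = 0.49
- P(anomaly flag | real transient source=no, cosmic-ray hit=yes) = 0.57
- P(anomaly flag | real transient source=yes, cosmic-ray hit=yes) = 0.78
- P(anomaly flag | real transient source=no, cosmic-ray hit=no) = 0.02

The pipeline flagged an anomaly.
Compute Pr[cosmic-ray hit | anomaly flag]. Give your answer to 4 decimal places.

P(anomaly flag) = 0.02·0.7·0.94 + 0.57·0.7·0.06 + 0.49·0.3·0.94 + 0.78·0.3·0.06 = 0.013160 + 0.023940 + 0.138180 + 0.014040 = 0.189320
Restricting to configurations with cosmic-ray hit present: 0.023940 + 0.014040 = 0.037980.
So P(cosmic-ray hit | anomaly flag) = 0.037980/0.189320 ≈ 0.2006.

Pr[cosmic-ray hit | anomaly flag] ≈ 0.2006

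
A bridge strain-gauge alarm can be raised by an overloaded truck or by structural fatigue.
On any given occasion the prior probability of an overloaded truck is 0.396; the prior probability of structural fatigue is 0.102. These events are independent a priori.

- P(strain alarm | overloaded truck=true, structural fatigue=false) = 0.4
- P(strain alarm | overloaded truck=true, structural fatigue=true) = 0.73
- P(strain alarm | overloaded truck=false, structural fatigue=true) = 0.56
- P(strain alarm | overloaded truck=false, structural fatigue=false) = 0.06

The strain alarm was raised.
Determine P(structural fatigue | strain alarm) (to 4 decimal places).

P(strain alarm) = 0.06×0.604×0.898 + 0.56×0.604×0.102 + 0.4×0.396×0.898 + 0.73×0.396×0.102 = 0.032544 + 0.034500 + 0.142243 + 0.029486 = 0.238773
Of this, 0.063986 comes from 0.034500 + 0.029486 (the structural fatigue=true cases).
P(structural fatigue | strain alarm) = 0.063986 / 0.238773 ≈ 0.2680

P(structural fatigue | strain alarm) ≈ 0.2680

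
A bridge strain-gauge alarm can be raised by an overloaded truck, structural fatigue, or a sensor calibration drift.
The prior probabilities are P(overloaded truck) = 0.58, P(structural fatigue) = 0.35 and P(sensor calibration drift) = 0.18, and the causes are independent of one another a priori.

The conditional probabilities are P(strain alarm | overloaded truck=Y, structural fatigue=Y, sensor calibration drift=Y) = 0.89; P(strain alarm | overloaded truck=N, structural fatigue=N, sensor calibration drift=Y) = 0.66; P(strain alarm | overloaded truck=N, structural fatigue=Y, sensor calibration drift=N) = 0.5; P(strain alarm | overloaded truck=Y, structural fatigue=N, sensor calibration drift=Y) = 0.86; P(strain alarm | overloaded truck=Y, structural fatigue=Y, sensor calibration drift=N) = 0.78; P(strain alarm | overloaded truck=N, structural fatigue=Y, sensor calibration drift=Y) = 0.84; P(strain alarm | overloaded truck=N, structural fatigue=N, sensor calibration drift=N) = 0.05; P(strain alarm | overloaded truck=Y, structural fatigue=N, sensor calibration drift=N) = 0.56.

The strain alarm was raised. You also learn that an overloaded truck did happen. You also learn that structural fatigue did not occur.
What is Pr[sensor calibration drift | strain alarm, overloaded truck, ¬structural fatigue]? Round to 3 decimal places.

Enumerate both values of sensor calibration drift and weight by the priors:
  P(strain alarm | overloaded truck, ¬structural fatigue) = 0.56×0.82 + 0.86×0.18
        = 0.459200 + 0.154800 = 0.614000
Configurations with sensor calibration drift contribute 0.154800, so
  P(sensor calibration drift | strain alarm, overloaded truck, ¬structural fatigue) = 0.154800 / 0.614000 ≈ 0.252

Pr[sensor calibration drift | strain alarm, overloaded truck, ¬structural fatigue] ≈ 0.252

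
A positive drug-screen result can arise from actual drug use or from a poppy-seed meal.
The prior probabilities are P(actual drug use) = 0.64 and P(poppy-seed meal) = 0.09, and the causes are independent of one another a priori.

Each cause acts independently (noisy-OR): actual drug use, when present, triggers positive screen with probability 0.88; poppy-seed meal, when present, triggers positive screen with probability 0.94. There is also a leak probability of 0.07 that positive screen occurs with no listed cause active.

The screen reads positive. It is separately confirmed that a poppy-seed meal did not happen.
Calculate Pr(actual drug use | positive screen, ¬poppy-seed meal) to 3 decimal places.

Pr(actual drug use | positive screen, ¬poppy-seed meal) ≈ 0.958

Under noisy-OR, P(positive screen | causes) = 1 − (1−0.07)·∏(1−qᵢ) over the active causes.
P(positive screen | ¬poppy-seed meal) = 0.07*0.36 + 0.8884*0.64 = 0.025200 + 0.568576 = 0.593776
Of this, 0.568576 comes from 0.8884*0.64 (the actual drug use=true cases).
P(actual drug use | positive screen, ¬poppy-seed meal) = 0.568576 / 0.593776 ≈ 0.958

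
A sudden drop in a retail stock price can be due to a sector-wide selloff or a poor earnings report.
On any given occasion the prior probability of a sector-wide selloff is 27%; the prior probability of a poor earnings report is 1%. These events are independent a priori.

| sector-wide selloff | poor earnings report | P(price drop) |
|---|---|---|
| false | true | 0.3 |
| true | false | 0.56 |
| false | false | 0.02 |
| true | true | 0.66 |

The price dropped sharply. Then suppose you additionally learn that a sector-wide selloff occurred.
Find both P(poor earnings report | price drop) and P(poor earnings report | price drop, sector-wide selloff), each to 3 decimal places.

P(poor earnings report | price drop) ≈ 0.024; P(poor earnings report | price drop, sector-wide selloff) ≈ 0.012

P(price drop) = 0.02·0.73·0.99 + 0.3·0.73·0.01 + 0.56·0.27·0.99 + 0.66·0.27·0.01 = 0.014454 + 0.002190 + 0.149688 + 0.001782 = 0.168114
Restricting to configurations with poor earnings report present: 0.002190 + 0.001782 = 0.003972.
Hence the posterior is 0.003972/0.168114 ≈ 0.024.

Now also conditioning on sector-wide selloff=true:
Weight on poor earnings report=true, given the evidence: 0.66·0.01 = 0.006600
Normalizer over all consistent configurations: 0.56·0.99 + 0.66·0.01 = 0.561000
Posterior = 0.006600 / 0.561000 ≈ 0.012
This is intercausal reasoning (explaining away): once sector-wide selloff accounts for the price drop, poor earnings report becomes less likely.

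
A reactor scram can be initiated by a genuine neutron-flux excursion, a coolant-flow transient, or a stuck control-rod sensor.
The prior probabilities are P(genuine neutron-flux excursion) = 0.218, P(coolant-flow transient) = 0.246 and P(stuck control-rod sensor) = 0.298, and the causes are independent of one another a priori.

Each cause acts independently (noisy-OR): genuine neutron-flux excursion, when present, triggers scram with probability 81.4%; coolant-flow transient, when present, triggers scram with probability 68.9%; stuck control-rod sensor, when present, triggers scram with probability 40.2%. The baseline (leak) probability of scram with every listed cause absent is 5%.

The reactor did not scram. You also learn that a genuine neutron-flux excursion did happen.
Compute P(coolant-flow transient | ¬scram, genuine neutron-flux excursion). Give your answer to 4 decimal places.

Under noisy-OR, P(scram | causes) = 1 − (1−0.05)·∏(1−qᵢ) over the active causes.
Numerator (weight on configurations with coolant-flow transient): 0.009490 + 0.002409 = 0.011899
Normalizer over all consistent configurations: 0.1767×0.754×0.702 + 0.105667×0.754×0.298 + 0.054954×0.246×0.702 + 0.032862×0.246×0.298 = 0.129171
Posterior = 0.011899 / 0.129171 ≈ 0.0921

P(coolant-flow transient | ¬scram, genuine neutron-flux excursion) ≈ 0.0921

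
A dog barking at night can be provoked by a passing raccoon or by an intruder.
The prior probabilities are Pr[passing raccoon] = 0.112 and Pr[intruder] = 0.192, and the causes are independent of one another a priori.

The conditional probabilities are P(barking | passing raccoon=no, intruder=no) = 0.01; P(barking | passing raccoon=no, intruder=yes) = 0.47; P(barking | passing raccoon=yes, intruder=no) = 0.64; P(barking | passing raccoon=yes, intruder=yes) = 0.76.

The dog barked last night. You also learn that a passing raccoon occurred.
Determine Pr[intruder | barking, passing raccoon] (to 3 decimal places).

Pr[intruder | barking, passing raccoon] ≈ 0.220

Enumerate both values of intruder and weight by the priors:
  P(barking | passing raccoon) = 0.64·0.808 + 0.76·0.192
        = 0.517120 + 0.145920 = 0.663040
Keeping only the intruder-present terms gives 0.145920, so
  P(intruder | barking, passing raccoon) = 0.145920 / 0.663040 ≈ 0.220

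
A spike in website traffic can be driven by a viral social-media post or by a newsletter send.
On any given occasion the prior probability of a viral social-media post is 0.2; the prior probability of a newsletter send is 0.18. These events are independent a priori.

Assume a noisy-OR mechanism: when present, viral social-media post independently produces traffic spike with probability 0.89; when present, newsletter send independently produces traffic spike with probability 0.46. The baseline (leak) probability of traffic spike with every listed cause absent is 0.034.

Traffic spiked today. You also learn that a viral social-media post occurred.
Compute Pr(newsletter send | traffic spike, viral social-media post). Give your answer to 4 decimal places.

Pr(newsletter send | traffic spike, viral social-media post) ≈ 0.1880

Under noisy-OR, P(traffic spike | causes) = 1 − (1−0.034)·∏(1−qᵢ) over the active causes.
P(traffic spike | viral social-media post) = 0.89374×0.82 + 0.94262×0.18 = 0.732867 + 0.169672 = 0.902539
Restricting to configurations with newsletter send present: 0.94262×0.18 = 0.169672.
P(newsletter send | traffic spike, viral social-media post) = 0.169672 / 0.902539 ≈ 0.1880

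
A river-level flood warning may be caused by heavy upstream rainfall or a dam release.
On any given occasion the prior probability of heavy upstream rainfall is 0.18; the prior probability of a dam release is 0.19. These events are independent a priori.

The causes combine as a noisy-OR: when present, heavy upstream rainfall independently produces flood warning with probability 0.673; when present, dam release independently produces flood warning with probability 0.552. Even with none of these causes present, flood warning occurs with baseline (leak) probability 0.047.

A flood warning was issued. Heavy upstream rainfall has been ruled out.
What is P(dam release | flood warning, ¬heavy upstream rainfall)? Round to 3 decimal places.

Under noisy-OR, P(flood warning | causes) = 1 − (1−0.047)·∏(1−qᵢ) over the active causes.
For the numerator, keep only dam release=true terms: 0.573056×0.19 = 0.108881
Normalizer over all consistent configurations: 0.047×0.81 + 0.573056×0.19 = 0.146951
P(dam release | flood warning, ¬heavy upstream rainfall) = 0.108881/0.146951 ≈ 0.741

P(dam release | flood warning, ¬heavy upstream rainfall) ≈ 0.741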